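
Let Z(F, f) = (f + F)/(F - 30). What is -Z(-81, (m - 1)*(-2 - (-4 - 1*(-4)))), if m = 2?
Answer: -83/111 ≈ -0.74775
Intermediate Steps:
Z(F, f) = (F + f)/(-30 + F)
-Z(-81, (m - 1)*(-2 - (-4 - 1*(-4)))) = -(-81 + (2 - 1)*(-2 - (-4 - 1*(-4))))/(-30 - 81) = -(-81 + 1*(-2 - (-4 + 4)))/(-111) = -(-1)*(-81 + 1*(-2 - 1*0))/111 = -(-1)*(-81 + 1*(-2 + 0))/111 = -(-1)*(-81 + 1*(-2))/111 = -(-1)*(-81 - 2)/111 = -(-1)*(-83)/111 = -1*83/111 = -83/111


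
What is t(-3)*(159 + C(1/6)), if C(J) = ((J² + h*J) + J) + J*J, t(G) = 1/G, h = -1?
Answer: -2863/54 ≈ -53.018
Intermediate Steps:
C(J) = 2*J² (C(J) = ((J² - J) + J) + J*J = J² + J² = 2*J²)
t(-3)*(159 + C(1/6)) = (159 + 2*(1/6)²)/(-3) = -(159 + 2*(⅙)²)/3 = -(159 + 2*(1/36))/3 = -(159 + 1/18)/3 = -⅓*2863/18 = -2863/54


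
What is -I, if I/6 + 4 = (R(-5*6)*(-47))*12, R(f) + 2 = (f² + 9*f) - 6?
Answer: 2104872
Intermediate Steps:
R(f) = -8 + f² + 9*f (R(f) = -2 + ((f² + 9*f) - 6) = -2 + (-6 + f² + 9*f) = -8 + f² + 9*f)
I = -2104872 (I = -24 + 6*(((-8 + (-5*6)² + 9*(-5*6))*(-47))*12) = -24 + 6*(((-8 + (-30)² + 9*(-30))*(-47))*12) = -24 + 6*(((-8 + 900 - 270)*(-47))*12) = -24 + 6*((622*(-47))*12) = -24 + 6*(-29234*12) = -24 + 6*(-350808) = -24 - 2104848 = -2104872)
-I = -1*(-2104872) = 2104872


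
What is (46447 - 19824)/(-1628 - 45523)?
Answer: -26623/47151 ≈ -0.56463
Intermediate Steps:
(46447 - 19824)/(-1628 - 45523) = 26623/(-47151) = 26623*(-1/47151) = -26623/47151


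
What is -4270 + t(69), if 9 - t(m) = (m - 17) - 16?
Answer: -4297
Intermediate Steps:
t(m) = 42 - m (t(m) = 9 - ((m - 17) - 16) = 9 - ((-17 + m) - 16) = 9 - (-33 + m) = 9 + (33 - m) = 42 - m)
-4270 + t(69) = -4270 + (42 - 1*69) = -4270 + (42 - 69) = -4270 - 27 = -4297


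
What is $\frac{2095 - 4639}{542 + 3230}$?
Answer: $- \frac{636}{943} \approx -0.67444$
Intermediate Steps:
$\frac{2095 - 4639}{542 + 3230} = - \frac{2544}{3772} = \left(-2544\right) \frac{1}{3772} = - \frac{636}{943}$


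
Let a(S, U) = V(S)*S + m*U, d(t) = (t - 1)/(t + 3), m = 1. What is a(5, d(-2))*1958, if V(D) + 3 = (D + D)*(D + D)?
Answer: 943756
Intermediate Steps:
V(D) = -3 + 4*D² (V(D) = -3 + (D + D)*(D + D) = -3 + (2*D)*(2*D) = -3 + 4*D²)
d(t) = (-1 + t)/(3 + t)
a(S, U) = U + S*(-3 + 4*S²) (a(S, U) = (-3 + 4*S²)*S + 1*U = S*(-3 + 4*S²) + U = U + S*(-3 + 4*S²))
a(5, d(-2))*1958 = ((-1 - 2)/(3 - 2) + 5*(-3 + 4*5²))*1958 = (-3/1 + 5*(-3 + 4*25))*1958 = (1*(-3) + 5*(-3 + 100))*1958 = (-3 + 5*97)*1958 = (-3 + 485)*1958 = 482*1958 = 943756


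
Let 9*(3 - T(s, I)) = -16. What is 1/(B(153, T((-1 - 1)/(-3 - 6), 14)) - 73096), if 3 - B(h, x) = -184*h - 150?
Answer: -1/44791 ≈ -2.2326e-5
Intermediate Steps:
T(s, I) = 43/9 (T(s, I) = 3 - ⅑*(-16) = 3 + 16/9 = 43/9)
B(h, x) = 153 + 184*h (B(h, x) = 3 - (-184*h - 150) = 3 - (-150 - 184*h) = 3 + (150 + 184*h) = 153 + 184*h)
1/(B(153, T((-1 - 1)/(-3 - 6), 14)) - 73096) = 1/((153 + 184*153) - 73096) = 1/((153 + 28152) - 73096) = 1/(28305 - 73096) = 1/(-44791) = -1/44791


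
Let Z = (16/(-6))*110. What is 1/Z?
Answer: -3/880 ≈ -0.0034091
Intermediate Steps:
Z = -880/3 (Z = (16*(-⅙))*110 = -8/3*110 = -880/3 ≈ -293.33)
1/Z = 1/(-880/3) = -3/880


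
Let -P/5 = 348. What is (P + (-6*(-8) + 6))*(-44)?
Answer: 74184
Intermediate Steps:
P = -1740 (P = -5*348 = -1740)
(P + (-6*(-8) + 6))*(-44) = (-1740 + (-6*(-8) + 6))*(-44) = (-1740 + (48 + 6))*(-44) = (-1740 + 54)*(-44) = -1686*(-44) = 74184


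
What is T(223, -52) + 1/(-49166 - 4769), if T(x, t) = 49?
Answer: 2642814/53935 ≈ 49.000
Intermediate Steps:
T(223, -52) + 1/(-49166 - 4769) = 49 + 1/(-49166 - 4769) = 49 + 1/(-53935) = 49 - 1/53935 = 2642814/53935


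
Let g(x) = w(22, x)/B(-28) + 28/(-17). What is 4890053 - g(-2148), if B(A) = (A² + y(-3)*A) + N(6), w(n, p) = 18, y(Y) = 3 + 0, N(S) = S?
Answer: 29345217784/6001 ≈ 4.8901e+6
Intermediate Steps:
y(Y) = 3
B(A) = 6 + A² + 3*A (B(A) = (A² + 3*A) + 6 = 6 + A² + 3*A)
g(x) = -9731/6001 (g(x) = 18/(6 + (-28)² + 3*(-28)) + 28/(-17) = 18/(6 + 784 - 84) + 28*(-1/17) = 18/706 - 28/17 = 18*(1/706) - 28/17 = 9/353 - 28/17 = -9731/6001)
4890053 - g(-2148) = 4890053 - 1*(-9731/6001) = 4890053 + 9731/6001 = 29345217784/6001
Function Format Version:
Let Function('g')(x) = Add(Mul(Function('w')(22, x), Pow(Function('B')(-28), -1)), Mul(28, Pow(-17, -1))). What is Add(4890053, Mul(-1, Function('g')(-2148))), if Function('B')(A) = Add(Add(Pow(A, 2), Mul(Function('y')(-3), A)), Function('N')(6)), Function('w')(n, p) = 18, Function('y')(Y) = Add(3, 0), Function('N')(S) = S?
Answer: Rational(29345217784, 6001) ≈ 4.8901e+6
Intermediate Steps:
Function('y')(Y) = 3
Function('B')(A) = Add(6, Pow(A, 2), Mul(3, A)) (Function('B')(A) = Add(Add(Pow(A, 2), Mul(3, A)), 6) = Add(6, Pow(A, 2), Mul(3, A)))
Function('g')(x) = Rational(-9731, 6001) (Function('g')(x) = Add(Mul(18, Pow(Add(6, Pow(-28, 2), Mul(3, -28)), -1)), Mul(28, Pow(-17, -1))) = Add(Mul(18, Pow(Add(6, 784, -84), -1)), Mul(28, Rational(-1, 17))) = Add(Mul(18, Pow(706, -1)), Rational(-28, 17)) = Add(Mul(18, Rational(1, 706)), Rational(-28, 17)) = Add(Rational(9, 353), Rational(-28, 17)) = Rational(-9731, 6001))
Add(4890053, Mul(-1, Function('g')(-2148))) = Add(4890053, Mul(-1, Rational(-9731, 6001))) = Add(4890053, Rational(9731, 6001)) = Rational(29345217784, 6001)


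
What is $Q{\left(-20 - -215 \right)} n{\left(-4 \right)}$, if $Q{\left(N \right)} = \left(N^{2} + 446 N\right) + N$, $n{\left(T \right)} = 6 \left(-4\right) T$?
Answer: $12018240$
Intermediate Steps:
$n{\left(T \right)} = - 24 T$
$Q{\left(N \right)} = N^{2} + 447 N$
$Q{\left(-20 - -215 \right)} n{\left(-4 \right)} = \left(-20 - -215\right) \left(447 - -195\right) \left(\left(-24\right) \left(-4\right)\right) = \left(-20 + 215\right) \left(447 + \left(-20 + 215\right)\right) 96 = 195 \left(447 + 195\right) 96 = 195 \cdot 642 \cdot 96 = 125190 \cdot 96 = 12018240$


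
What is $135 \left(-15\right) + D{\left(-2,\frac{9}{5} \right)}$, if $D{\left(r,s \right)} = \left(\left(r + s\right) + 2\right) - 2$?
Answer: $- \frac{10126}{5} \approx -2025.2$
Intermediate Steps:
$D{\left(r,s \right)} = r + s$ ($D{\left(r,s \right)} = \left(2 + r + s\right) - 2 = r + s$)
$135 \left(-15\right) + D{\left(-2,\frac{9}{5} \right)} = 135 \left(-15\right) - \left(2 - \frac{9}{5}\right) = -2025 + \left(-2 + 9 \cdot \frac{1}{5}\right) = -2025 + \left(-2 + \frac{9}{5}\right) = -2025 - \frac{1}{5} = - \frac{10126}{5}$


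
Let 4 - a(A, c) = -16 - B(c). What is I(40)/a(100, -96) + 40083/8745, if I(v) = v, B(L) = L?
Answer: 224709/55385 ≈ 4.0572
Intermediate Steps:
a(A, c) = 20 + c (a(A, c) = 4 - (-16 - c) = 4 + (16 + c) = 20 + c)
I(40)/a(100, -96) + 40083/8745 = 40/(20 - 96) + 40083/8745 = 40/(-76) + 40083*(1/8745) = 40*(-1/76) + 13361/2915 = -10/19 + 13361/2915 = 224709/55385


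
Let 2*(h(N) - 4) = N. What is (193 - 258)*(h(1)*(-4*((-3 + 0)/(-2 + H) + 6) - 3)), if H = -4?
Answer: 16965/2 ≈ 8482.5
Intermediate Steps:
h(N) = 4 + N/2
(193 - 258)*(h(1)*(-4*((-3 + 0)/(-2 + H) + 6) - 3)) = (193 - 258)*((4 + (½)*1)*(-4*((-3 + 0)/(-2 - 4) + 6) - 3)) = -65*(4 + ½)*(-4*(-3/(-6) + 6) - 3) = -585*(-4*(-3*(-⅙) + 6) - 3)/2 = -585*(-4*(½ + 6) - 3)/2 = -585*(-4*13/2 - 3)/2 = -585*(-26 - 3)/2 = -585*(-29)/2 = -65*(-261/2) = 16965/2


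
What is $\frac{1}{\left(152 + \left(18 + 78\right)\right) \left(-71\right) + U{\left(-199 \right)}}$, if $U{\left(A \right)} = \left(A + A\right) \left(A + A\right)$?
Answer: $\frac{1}{140796} \approx 7.1025 \cdot 10^{-6}$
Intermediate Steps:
$U{\left(A \right)} = 4 A^{2}$ ($U{\left(A \right)} = 2 A 2 A = 4 A^{2}$)
$\frac{1}{\left(152 + \left(18 + 78\right)\right) \left(-71\right) + U{\left(-199 \right)}} = \frac{1}{\left(152 + \left(18 + 78\right)\right) \left(-71\right) + 4 \left(-199\right)^{2}} = \frac{1}{\left(152 + 96\right) \left(-71\right) + 4 \cdot 39601} = \frac{1}{248 \left(-71\right) + 158404} = \frac{1}{-17608 + 158404} = \frac{1}{140796}$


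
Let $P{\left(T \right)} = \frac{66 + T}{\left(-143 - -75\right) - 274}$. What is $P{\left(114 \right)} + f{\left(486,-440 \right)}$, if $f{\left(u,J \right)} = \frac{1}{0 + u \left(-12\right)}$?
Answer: $- \frac{58339}{110808} \approx -0.52649$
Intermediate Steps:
$P{\left(T \right)} = - \frac{11}{57} - \frac{T}{342}$ ($P{\left(T \right)} = \frac{66 + T}{\left(-143 + 75\right) - 274} = \frac{66 + T}{-68 - 274} = \frac{66 + T}{-342} = \left(66 + T\right) \left(- \frac{1}{342}\right) = - \frac{11}{57} - \frac{T}{342}$)
$f{\left(u,J \right)} = - \frac{1}{12 u}$ ($f{\left(u,J \right)} = \frac{1}{0 - 12 u} = \frac{1}{\left(-12\right) u} = - \frac{1}{12 u}$)
$P{\left(114 \right)} + f{\left(486,-440 \right)} = \left(- \frac{11}{57} - \frac{1}{3}\right) - \frac{1}{12 \cdot 486} = \left(- \frac{11}{57} - \frac{1}{3}\right) - \frac{1}{5832} = - \frac{10}{19} - \frac{1}{5832} = - \frac{58339}{110808}$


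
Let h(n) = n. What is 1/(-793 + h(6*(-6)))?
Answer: -1/829 ≈ -0.0012063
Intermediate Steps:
1/(-793 + h(6*(-6))) = 1/(-793 + 6*(-6)) = 1/(-793 - 36) = 1/(-829) = -1/829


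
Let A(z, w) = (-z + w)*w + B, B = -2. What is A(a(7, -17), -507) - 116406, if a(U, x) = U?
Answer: 144190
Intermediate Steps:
A(z, w) = -2 + w*(w - z) (A(z, w) = (-z + w)*w - 2 = (w - z)*w - 2 = w*(w - z) - 2 = -2 + w*(w - z))
A(a(7, -17), -507) - 116406 = (-2 + (-507)² - 1*(-507)*7) - 116406 = (-2 + 257049 + 3549) - 116406 = 260596 - 116406 = 144190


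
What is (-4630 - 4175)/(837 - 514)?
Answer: -8805/323 ≈ -27.260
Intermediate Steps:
(-4630 - 4175)/(837 - 514) = -8805/323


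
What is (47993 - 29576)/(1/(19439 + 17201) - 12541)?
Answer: -32133280/21881059 ≈ -1.4685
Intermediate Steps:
(47993 - 29576)/(1/(19439 + 17201) - 12541) = 18417/(1/36640 - 12541) = 18417/(-459502239/36640) = 18417*(-36640/459502239) = -32133280/21881059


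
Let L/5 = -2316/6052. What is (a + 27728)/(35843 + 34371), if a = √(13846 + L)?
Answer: 13864/35107 + √31691453839/106233782 ≈ 0.39658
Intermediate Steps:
L = -2895/1513 (L = 5*(-2316/6052) = 5*(-2316*1/6052) = 5*(-579/1513) = -2895/1513 ≈ -1.9134)
a = √31691453839/1513 (a = √(13846 - 2895/1513) = √(20946103/1513) = √31691453839/1513 ≈ 117.66)
(a + 27728)/(35843 + 34371) = (√31691453839/1513 + 27728)/(35843 + 34371) = (27728 + √31691453839/1513)/70214 = (27728 + √31691453839/1513)*(1/70214) = 13864/35107 + √31691453839/106233782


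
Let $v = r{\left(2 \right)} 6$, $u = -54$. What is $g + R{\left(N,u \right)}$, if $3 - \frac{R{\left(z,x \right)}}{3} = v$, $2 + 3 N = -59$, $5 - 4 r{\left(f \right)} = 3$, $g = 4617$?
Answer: $4617$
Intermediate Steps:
$r{\left(f \right)} = \frac{1}{2}$ ($r{\left(f \right)} = \frac{5}{4} - \frac{3}{4} = \frac{1}{2}$)
$N = - \frac{61}{3}$ ($N = - \frac{2}{3} + \frac{1}{3} \left(-59\right) = - \frac{2}{3} - \frac{59}{3} = - \frac{61}{3} \approx -20.333$)
$v = 3$ ($v = \frac{1}{2} \cdot 6 = 3$)
$R{\left(z,x \right)} = 0$ ($R{\left(z,x \right)} = 9 - 9 = 0$)
$g + R{\left(N,u \right)} = 4617 + 0 = 4617$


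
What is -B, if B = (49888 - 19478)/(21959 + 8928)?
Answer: -30410/30887 ≈ -0.98456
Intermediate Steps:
B = 30410/30887 ≈ 0.98456
-B = -1*30410/30887 = -30410/30887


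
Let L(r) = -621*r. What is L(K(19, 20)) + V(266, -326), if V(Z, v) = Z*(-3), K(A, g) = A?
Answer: -12597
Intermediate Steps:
V(Z, v) = -3*Z
L(K(19, 20)) + V(266, -326) = -621*19 - 3*266 = -11799 - 798 = -12597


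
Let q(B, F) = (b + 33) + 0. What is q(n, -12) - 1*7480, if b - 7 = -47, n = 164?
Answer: -7487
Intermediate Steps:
b = -40 (b = 7 - 47 = -40)
q(B, F) = -7 (q(B, F) = (-40 + 33) + 0 = -7 + 0 = -7)
q(n, -12) - 1*7480 = -7 - 1*7480 = -7 - 7480 = -7487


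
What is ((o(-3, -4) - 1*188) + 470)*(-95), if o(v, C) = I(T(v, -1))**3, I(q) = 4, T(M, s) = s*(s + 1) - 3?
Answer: -32870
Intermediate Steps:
T(M, s) = -3 + s*(1 + s) (T(M, s) = s*(1 + s) - 3 = -3 + s*(1 + s))
o(v, C) = 64 (o(v, C) = 4**3 = 64)
((o(-3, -4) - 1*188) + 470)*(-95) = ((64 - 1*188) + 470)*(-95) = ((64 - 188) + 470)*(-95) = (-124 + 470)*(-95) = 346*(-95) = -32870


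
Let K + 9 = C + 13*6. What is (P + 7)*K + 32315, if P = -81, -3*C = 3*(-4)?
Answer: 26913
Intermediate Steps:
C = 4 (C = -(-4) = -1/3*(-12) = 4)
K = 73 (K = -9 + (4 + 13*6) = -9 + (4 + 78) = -9 + 82 = 73)
(P + 7)*K + 32315 = (-81 + 7)*73 + 32315 = -74*73 + 32315 = -5402 + 32315 = 26913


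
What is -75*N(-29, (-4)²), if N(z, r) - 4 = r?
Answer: -1500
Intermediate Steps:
N(z, r) = 4 + r
-75*N(-29, (-4)²) = -75*(4 + (-4)²) = -75*(4 + 16) = -75*20 = -1*1500 = -1500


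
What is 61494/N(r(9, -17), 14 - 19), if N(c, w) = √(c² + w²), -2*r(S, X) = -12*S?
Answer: 61494*√2941/2941 ≈ 1133.9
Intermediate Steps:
r(S, X) = 6*S (r(S, X) = -(-6)*S = 6*S)
61494/N(r(9, -17), 14 - 19) = 61494/(√((6*9)² + (14 - 19)²)) = 61494/(√(54² + (-5)²)) = 61494/(√(2916 + 25)) = 61494/(√2941) = 61494*(√2941/2941) = 61494*√2941/2941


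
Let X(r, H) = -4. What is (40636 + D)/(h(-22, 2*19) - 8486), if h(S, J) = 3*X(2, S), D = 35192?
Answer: -37914/4249 ≈ -8.9230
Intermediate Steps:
h(S, J) = -12 (h(S, J) = 3*(-4) = -12)
(40636 + D)/(h(-22, 2*19) - 8486) = (40636 + 35192)/(-12 - 8486) = 75828/(-8498) = 75828*(-1/8498) = -37914/4249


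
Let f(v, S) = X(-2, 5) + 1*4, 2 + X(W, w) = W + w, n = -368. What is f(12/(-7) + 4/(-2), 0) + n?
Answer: -363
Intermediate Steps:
X(W, w) = -2 + W + w (X(W, w) = -2 + (W + w) = -2 + W + w)
f(v, S) = 5 (f(v, S) = (-2 - 2 + 5) + 1*4 = 1 + 4 = 5)
f(12/(-7) + 4/(-2), 0) + n = 5 - 368 = -363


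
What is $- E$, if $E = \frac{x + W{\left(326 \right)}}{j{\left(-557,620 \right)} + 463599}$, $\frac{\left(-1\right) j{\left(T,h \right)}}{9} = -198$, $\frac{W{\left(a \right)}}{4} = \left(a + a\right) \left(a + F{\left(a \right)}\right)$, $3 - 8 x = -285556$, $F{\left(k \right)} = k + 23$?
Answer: $- \frac{14368759}{3723048} \approx -3.8594$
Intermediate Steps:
$F{\left(k \right)} = 23 + k$
$x = \frac{285559}{8}$ ($x = \frac{3}{8} - - \frac{71389}{2} = \frac{3}{8} + \frac{71389}{2} = \frac{285559}{8} \approx 35695.0$)
$W{\left(a \right)} = 8 a \left(23 + 2 a\right)$ ($W{\left(a \right)} = 4 \left(a + a\right) \left(a + \left(23 + a\right)\right) = 4 \cdot 2 a \left(23 + 2 a\right) = 8 a \left(23 + 2 a\right)$)
$j{\left(T,h \right)} = 1782$ ($j{\left(T,h \right)} = \left(-9\right) \left(-198\right) = 1782$)
$E = \frac{14368759}{3723048}$ ($E = \frac{\frac{285559}{8} + 8 \cdot 326 \left(23 + 2 \cdot 326\right)}{1782 + 463599} = \frac{\frac{285559}{8} + 8 \cdot 326 \left(23 + 652\right)}{465381} = \left(\frac{285559}{8} + 8 \cdot 326 \cdot 675\right) \frac{1}{465381} = \left(\frac{285559}{8} + 1760400\right) \frac{1}{465381} = \frac{14368759}{8} \cdot \frac{1}{465381} = \frac{14368759}{3723048} \approx 3.8594$)
$- E = \left(-1\right) \frac{14368759}{3723048} = - \frac{14368759}{3723048}$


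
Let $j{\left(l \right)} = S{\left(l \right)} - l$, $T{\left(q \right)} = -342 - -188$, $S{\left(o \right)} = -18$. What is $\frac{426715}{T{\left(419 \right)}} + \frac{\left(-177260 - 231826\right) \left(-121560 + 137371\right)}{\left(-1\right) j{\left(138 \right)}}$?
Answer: $- \frac{41506150601}{1001} \approx -4.1465 \cdot 10^{7}$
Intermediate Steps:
$T{\left(q \right)} = -154$ ($T{\left(q \right)} = -342 + 188 = -154$)
$j{\left(l \right)} = -18 - l$
$\frac{426715}{T{\left(419 \right)}} + \frac{\left(-177260 - 231826\right) \left(-121560 + 137371\right)}{\left(-1\right) j{\left(138 \right)}} = \frac{426715}{-154} + \frac{\left(-177260 - 231826\right) \left(-121560 + 137371\right)}{\left(-1\right) \left(-18 - 138\right)} = 426715 \left(- \frac{1}{154}\right) + \frac{\left(-409086\right) 15811}{\left(-1\right) \left(-18 - 138\right)} = - \frac{426715}{154} - \frac{6468058746}{\left(-1\right) \left(-156\right)} = - \frac{426715}{154} - \frac{6468058746}{156} = - \frac{426715}{154} - \frac{1078009791}{26} = - \frac{41506150601}{1001}$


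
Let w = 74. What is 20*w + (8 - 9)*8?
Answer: 1472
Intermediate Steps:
20*w + (8 - 9)*8 = 20*74 + (8 - 9)*8 = 1480 - 1*8 = 1480 - 8 = 1472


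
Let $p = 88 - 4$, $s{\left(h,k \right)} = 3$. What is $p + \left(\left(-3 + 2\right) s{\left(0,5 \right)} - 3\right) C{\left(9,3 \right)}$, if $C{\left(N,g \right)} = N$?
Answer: $30$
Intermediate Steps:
$p = 84$ ($p = 88 - 4 = 84$)
$p + \left(\left(-3 + 2\right) s{\left(0,5 \right)} - 3\right) C{\left(9,3 \right)} = 84 + \left(\left(-3 + 2\right) 3 - 3\right) 9 = 84 + \left(\left(-1\right) 3 - 3\right) 9 = 84 + \left(-3 - 3\right) 9 = 84 - 54 = 30$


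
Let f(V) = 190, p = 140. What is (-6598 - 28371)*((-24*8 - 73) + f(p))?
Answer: 2622675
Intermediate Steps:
(-6598 - 28371)*((-24*8 - 73) + f(p)) = (-6598 - 28371)*((-24*8 - 73) + 190) = -34969*((-192 - 73) + 190) = -34969*(-265 + 190) = -34969*(-75) = 2622675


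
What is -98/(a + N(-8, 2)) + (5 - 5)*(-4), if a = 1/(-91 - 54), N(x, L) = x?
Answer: 14210/1161 ≈ 12.239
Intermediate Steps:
a = -1/145 (a = 1/(-145) = -1/145 ≈ -0.0068966)
-98/(a + N(-8, 2)) + (5 - 5)*(-4) = -98/(-1/145 - 8) + (5 - 5)*(-4) = -98/(-1161/145) + 0*(-4) = -145/1161*(-98) + 0 = 14210/1161 + 0 = 14210/1161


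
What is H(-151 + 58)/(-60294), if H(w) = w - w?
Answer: 0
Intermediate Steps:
H(w) = 0
H(-151 + 58)/(-60294) = 0/(-60294) = 0*(-1/60294) = 0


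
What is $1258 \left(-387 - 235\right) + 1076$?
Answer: $-781400$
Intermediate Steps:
$1258 \left(-387 - 235\right) + 1076 = 1258 \left(-622\right) + 1076 = -782476 + 1076 = -781400$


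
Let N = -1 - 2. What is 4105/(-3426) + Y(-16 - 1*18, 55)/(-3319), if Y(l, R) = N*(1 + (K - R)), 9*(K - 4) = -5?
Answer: -14144105/11370894 ≈ -1.2439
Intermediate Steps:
K = 31/9 (K = 4 + (1/9)*(-5) = 4 - 5/9 = 31/9 ≈ 3.4444)
N = -3
Y(l, R) = -40/3 + 3*R (Y(l, R) = -3*(1 + (31/9 - R)) = -3*(40/9 - R) = -40/3 + 3*R)
4105/(-3426) + Y(-16 - 1*18, 55)/(-3319) = 4105/(-3426) + (-40/3 + 3*55)/(-3319) = 4105*(-1/3426) + (-40/3 + 165)*(-1/3319) = -4105/3426 + (455/3)*(-1/3319) = -4105/3426 - 455/9957 = -14144105/11370894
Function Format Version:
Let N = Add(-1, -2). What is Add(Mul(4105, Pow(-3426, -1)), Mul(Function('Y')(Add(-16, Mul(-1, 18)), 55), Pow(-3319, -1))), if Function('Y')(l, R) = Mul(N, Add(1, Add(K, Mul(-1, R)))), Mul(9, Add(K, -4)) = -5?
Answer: Rational(-14144105, 11370894) ≈ -1.2439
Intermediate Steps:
K = Rational(31, 9) (K = Add(4, Mul(Rational(1, 9), -5)) = Add(4, Rational(-5, 9)) = Rational(31, 9) ≈ 3.4444)
N = -3
Function('Y')(l, R) = Add(Rational(-40, 3), Mul(3, R)) (Function('Y')(l, R) = Mul(-3, Add(1, Add(Rational(31, 9), Mul(-1, R)))) = Mul(-3, Add(Rational(40, 9), Mul(-1, R))) = Add(Rational(-40, 3), Mul(3, R)))
Add(Mul(4105, Pow(-3426, -1)), Mul(Function('Y')(Add(-16, Mul(-1, 18)), 55), Pow(-3319, -1))) = Add(Mul(4105, Pow(-3426, -1)), Mul(Add(Rational(-40, 3), Mul(3, 55)), Pow(-3319, -1))) = Add(Mul(4105, Rational(-1, 3426)), Mul(Add(Rational(-40, 3), 165), Rational(-1, 3319))) = Add(Rational(-4105, 3426), Mul(Rational(455, 3), Rational(-1, 3319))) = Add(Rational(-4105, 3426), Rational(-455, 9957)) = Rational(-14144105, 11370894)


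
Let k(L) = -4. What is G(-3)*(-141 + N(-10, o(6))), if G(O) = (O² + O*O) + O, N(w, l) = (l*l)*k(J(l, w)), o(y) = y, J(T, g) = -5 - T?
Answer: -4275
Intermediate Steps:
N(w, l) = -4*l² (N(w, l) = (l*l)*(-4) = l²*(-4) = -4*l²)
G(O) = O + 2*O² (G(O) = (O² + O²) + O = 2*O² + O = O + 2*O²)
G(-3)*(-141 + N(-10, o(6))) = (-3*(1 + 2*(-3)))*(-141 - 4*6²) = (-3*(1 - 6))*(-141 - 4*36) = (-3*(-5))*(-141 - 144) = 15*(-285) = -4275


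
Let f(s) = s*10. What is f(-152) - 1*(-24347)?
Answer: 22827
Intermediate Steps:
f(s) = 10*s
f(-152) - 1*(-24347) = 10*(-152) - 1*(-24347) = -1520 + 24347 = 22827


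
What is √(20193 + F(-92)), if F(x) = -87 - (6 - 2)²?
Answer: 7*√410 ≈ 141.74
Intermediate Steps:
F(x) = -103 (F(x) = -87 - 1*4² = -87 - 1*16 = -87 - 16 = -103)
√(20193 + F(-92)) = √(20193 - 103) = √20090 = 7*√410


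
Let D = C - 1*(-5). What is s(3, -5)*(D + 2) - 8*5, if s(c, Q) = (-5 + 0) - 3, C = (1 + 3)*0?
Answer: -96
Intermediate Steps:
C = 0 (C = 4*0 = 0)
s(c, Q) = -8 (s(c, Q) = -5 - 3 = -8)
D = 5 (D = 0 - 1*(-5) = 0 + 5 = 5)
s(3, -5)*(D + 2) - 8*5 = -8*(5 + 2) - 8*5 = -8*7 - 40 = -56 - 40 = -96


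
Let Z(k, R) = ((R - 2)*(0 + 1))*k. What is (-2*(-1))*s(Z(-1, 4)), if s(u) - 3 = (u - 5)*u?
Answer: 34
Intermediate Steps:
Z(k, R) = k*(-2 + R) (Z(k, R) = ((-2 + R)*1)*k = (-2 + R)*k = k*(-2 + R))
s(u) = 3 + u*(-5 + u) (s(u) = 3 + (u - 5)*u = 3 + (-5 + u)*u = 3 + u*(-5 + u))
(-2*(-1))*s(Z(-1, 4)) = (-2*(-1))*(3 + (-(-2 + 4))² - (-5)*(-2 + 4)) = 2*(3 + (-1*2)² - (-5)*2) = 2*(3 + (-2)² - 5*(-2)) = 2*(3 + 4 + 10) = 2*17 = 34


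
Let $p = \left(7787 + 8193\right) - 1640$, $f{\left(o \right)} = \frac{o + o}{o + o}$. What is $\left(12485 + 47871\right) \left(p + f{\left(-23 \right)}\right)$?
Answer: $865565396$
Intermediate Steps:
$f{\left(o \right)} = 1$ ($f{\left(o \right)} = \frac{2 o}{2 o} = 2 o \frac{1}{2 o} = 1$)
$p = 14340$ ($p = 15980 - 1640 = 14340$)
$\left(12485 + 47871\right) \left(p + f{\left(-23 \right)}\right) = \left(12485 + 47871\right) \left(14340 + 1\right) = 60356 \cdot 14341 = 865565396$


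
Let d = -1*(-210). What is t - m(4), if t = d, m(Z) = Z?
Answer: 206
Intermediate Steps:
d = 210
t = 210
t - m(4) = 210 - 1*4 = 210 - 4 = 206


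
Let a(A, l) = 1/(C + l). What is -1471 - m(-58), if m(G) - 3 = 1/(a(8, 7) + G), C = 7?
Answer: -1195400/811 ≈ -1474.0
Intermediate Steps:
a(A, l) = 1/(7 + l)
m(G) = 3 + 1/(1/14 + G) (m(G) = 3 + 1/(1/(7 + 7) + G) = 3 + 1/(1/14 + G))
-1471 - m(-58) = -1471 - (17 + 42*(-58))/(1 + 14*(-58)) = -1471 - (17 - 2436)/(1 - 812) = -1471 - (-2419)/(-811) = -1471 - (-1)*(-2419)/811 = -1471 - 1*2419/811 = -1471 - 2419/811 = -1195400/811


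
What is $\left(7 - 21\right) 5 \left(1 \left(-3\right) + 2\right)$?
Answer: $70$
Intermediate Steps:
$\left(7 - 21\right) 5 \left(1 \left(-3\right) + 2\right) = \left(7 - 21\right) 5 \left(-3 + 2\right) = \left(-14\right) 5 \left(-1\right) = \left(-70\right) \left(-1\right) = 70$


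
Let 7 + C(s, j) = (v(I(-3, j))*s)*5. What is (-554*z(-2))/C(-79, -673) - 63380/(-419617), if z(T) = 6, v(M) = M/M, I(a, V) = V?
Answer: 236714278/28114339 ≈ 8.4197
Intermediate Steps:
v(M) = 1
C(s, j) = -7 + 5*s (C(s, j) = -7 + (1*s)*5 = -7 + s*5 = -7 + 5*s)
(-554*z(-2))/C(-79, -673) - 63380/(-419617) = (-554*6)/(-7 + 5*(-79)) - 63380/(-419617) = -3324/(-7 - 395) - 63380*(-1/419617) = -3324/(-402) + 63380/419617 = -3324*(-1/402) + 63380/419617 = 554/67 + 63380/419617 = 236714278/28114339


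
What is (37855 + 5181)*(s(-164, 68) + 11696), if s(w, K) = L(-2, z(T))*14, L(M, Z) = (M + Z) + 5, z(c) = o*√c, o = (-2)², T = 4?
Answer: 509976600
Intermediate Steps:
o = 4
z(c) = 4*√c
L(M, Z) = 5 + M + Z
s(w, K) = 154 (s(w, K) = (5 - 2 + 4*√4)*14 = (5 - 2 + 4*2)*14 = (5 - 2 + 8)*14 = 11*14 = 154)
(37855 + 5181)*(s(-164, 68) + 11696) = (37855 + 5181)*(154 + 11696) = 43036*11850 = 509976600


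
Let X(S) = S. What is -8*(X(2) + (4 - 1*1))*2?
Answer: -80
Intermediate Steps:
-8*(X(2) + (4 - 1*1))*2 = -8*(2 + (4 - 1*1))*2 = -8*(2 + (4 - 1))*2 = -8*(2 + 3)*2 = -40*2 = -8*10 = -80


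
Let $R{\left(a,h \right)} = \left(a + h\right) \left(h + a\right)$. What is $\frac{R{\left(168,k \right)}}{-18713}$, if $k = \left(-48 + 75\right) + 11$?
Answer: $- \frac{42436}{18713} \approx -2.2677$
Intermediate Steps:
$k = 38$ ($k = 27 + 11 = 38$)
$R{\left(a,h \right)} = \left(a + h\right)^{2}$ ($R{\left(a,h \right)} = \left(a + h\right) \left(a + h\right) = \left(a + h\right)^{2}$)
$\frac{R{\left(168,k \right)}}{-18713} = \frac{\left(168 + 38\right)^{2}}{-18713} = 206^{2} \left(- \frac{1}{18713}\right) = 42436 \left(- \frac{1}{18713}\right) = - \frac{42436}{18713}$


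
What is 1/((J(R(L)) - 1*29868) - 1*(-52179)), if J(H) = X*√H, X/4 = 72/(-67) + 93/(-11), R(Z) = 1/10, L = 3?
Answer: 6732579755/150210543071557 + 3450634*√10/450631629214671 ≈ 4.4845e-5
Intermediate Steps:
R(Z) = ⅒
X = -28092/737 (X = 4*(72/(-67) + 93/(-11)) = 4*(72*(-1/67) + 93*(-1/11)) = 4*(-72/67 - 93/11) = 4*(-7023/737) = -28092/737 ≈ -38.117)
J(H) = -28092*√H/737
1/((J(R(L)) - 1*29868) - 1*(-52179)) = 1/((-14046*√10/3685 - 1*29868) - 1*(-52179)) = 1/((-14046*√10/3685 - 29868) + 52179) = 1/((-29868 - 14046*√10/3685) + 52179) = 1/(22311 - 14046*√10/3685)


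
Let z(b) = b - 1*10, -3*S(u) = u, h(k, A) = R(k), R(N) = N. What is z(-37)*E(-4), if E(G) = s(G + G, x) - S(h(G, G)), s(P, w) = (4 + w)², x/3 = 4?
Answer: -35908/3 ≈ -11969.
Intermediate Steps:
h(k, A) = k
S(u) = -u/3
x = 12 (x = 3*4 = 12)
z(b) = -10 + b (z(b) = b - 10 = -10 + b)
E(G) = 256 + G/3 (E(G) = (4 + 12)² - (-1)*G/3 = 16² + G/3 = 256 + G/3)
z(-37)*E(-4) = (-10 - 37)*(256 + (⅓)*(-4)) = -47*(256 - 4/3) = -47*764/3 = -35908/3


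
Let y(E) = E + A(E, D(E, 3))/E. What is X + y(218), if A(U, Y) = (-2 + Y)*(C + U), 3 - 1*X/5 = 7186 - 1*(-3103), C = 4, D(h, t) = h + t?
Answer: -5557799/109 ≈ -50989.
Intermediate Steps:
X = -51430 (X = 15 - 5*(7186 - 1*(-3103)) = 15 - 5*(7186 + 3103) = 15 - 5*10289 = 15 - 51445 = -51430)
A(U, Y) = (-2 + Y)*(4 + U)
y(E) = E + (4 + 2*E + E*(3 + E))/E (y(E) = E + (-8 - 2*E + 4*(E + 3) + E*(E + 3))/E = E + (-8 - 2*E + 4*(3 + E) + E*(3 + E))/E = E + (-8 - 2*E + (12 + 4*E) + E*(3 + E))/E = E + (4 + 2*E + E*(3 + E))/E)
X + y(218) = -51430 + (5 + 2*218 + 4/218) = -51430 + (5 + 436 + 4*(1/218)) = -51430 + (5 + 436 + 2/109) = -51430 + 48071/109 = -5557799/109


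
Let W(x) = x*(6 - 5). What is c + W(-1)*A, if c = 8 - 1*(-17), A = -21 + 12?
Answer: 34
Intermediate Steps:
W(x) = x (W(x) = x*1 = x)
A = -9
c = 25 (c = 8 + 17 = 25)
c + W(-1)*A = 25 - 1*(-9) = 25 + 9 = 34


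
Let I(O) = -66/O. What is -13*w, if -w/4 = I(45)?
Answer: -1144/15 ≈ -76.267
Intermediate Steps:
w = 88/15 (w = -(-264)/45 = -4*(-22/15) = 88/15 ≈ 5.8667)
-13*w = -13*88/15 = -1144/15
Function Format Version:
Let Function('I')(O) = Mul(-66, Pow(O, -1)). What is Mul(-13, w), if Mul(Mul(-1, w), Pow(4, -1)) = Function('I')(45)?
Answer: Rational(-1144, 15) ≈ -76.267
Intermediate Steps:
w = Rational(88, 15) (w = Mul(-4, Mul(-66, Pow(45, -1))) = Mul(-4, Mul(-66, Rational(1, 45))) = Mul(-4, Rational(-22, 15)) = Rational(88, 15) ≈ 5.8667)
Mul(-13, w) = Mul(-13, Rational(88, 15)) = Rational(-1144, 15)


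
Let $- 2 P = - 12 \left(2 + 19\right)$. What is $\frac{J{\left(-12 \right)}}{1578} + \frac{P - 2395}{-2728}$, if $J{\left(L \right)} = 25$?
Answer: $\frac{1824341}{2152392} \approx 0.84759$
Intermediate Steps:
$P = 126$ ($P = - \frac{\left(-12\right) \left(2 + 19\right)}{2} = - \frac{\left(-12\right) 21}{2} = \left(- \frac{1}{2}\right) \left(-252\right) = 126$)
$\frac{J{\left(-12 \right)}}{1578} + \frac{P - 2395}{-2728} = \frac{25}{1578} + \frac{126 - 2395}{-2728} = 25 \cdot \frac{1}{1578} + \left(126 - 2395\right) \left(- \frac{1}{2728}\right) = \frac{25}{1578} - - \frac{2269}{2728} = \frac{25}{1578} + \frac{2269}{2728} = \frac{1824341}{2152392}$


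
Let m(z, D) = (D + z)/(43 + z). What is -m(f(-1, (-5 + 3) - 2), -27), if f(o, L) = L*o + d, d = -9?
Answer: 16/19 ≈ 0.84210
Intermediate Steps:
f(o, L) = -9 + L*o (f(o, L) = L*o - 9 = -9 + L*o)
m(z, D) = (D + z)/(43 + z)
-m(f(-1, (-5 + 3) - 2), -27) = -(-27 + (-9 + ((-5 + 3) - 2)*(-1)))/(43 + (-9 + ((-5 + 3) - 2)*(-1))) = -(-27 + (-9 + (-2 - 2)*(-1)))/(43 + (-9 + (-2 - 2)*(-1))) = -(-27 + (-9 - 4*(-1)))/(43 + (-9 - 4*(-1))) = -(-27 + (-9 + 4))/(43 + (-9 + 4)) = -(-27 - 5)/(43 - 5) = -(-32)/38 = -1*(-16/19) = 16/19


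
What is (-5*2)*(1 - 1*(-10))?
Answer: -110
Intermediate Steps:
(-5*2)*(1 - 1*(-10)) = -10*(1 + 10) = -10*11 = -110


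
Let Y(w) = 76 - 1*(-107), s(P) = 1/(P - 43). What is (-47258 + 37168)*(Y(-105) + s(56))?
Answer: -24014200/13 ≈ -1.8472e+6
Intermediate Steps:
s(P) = 1/(-43 + P)
Y(w) = 183 (Y(w) = 76 + 107 = 183)
(-47258 + 37168)*(Y(-105) + s(56)) = (-47258 + 37168)*(183 + 1/(-43 + 56)) = -10090*(183 + 1/13) = -10090*2380/13 = -24014200/13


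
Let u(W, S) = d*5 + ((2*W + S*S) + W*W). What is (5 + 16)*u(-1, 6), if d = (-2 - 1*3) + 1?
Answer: 315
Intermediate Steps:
d = -4 (d = (-2 - 3) + 1 = -5 + 1 = -4)
u(W, S) = -20 + S² + W² + 2*W (u(W, S) = -4*5 + ((2*W + S*S) + W*W) = -20 + ((2*W + S²) + W²) = -20 + ((S² + 2*W) + W²) = -20 + (S² + W² + 2*W) = -20 + S² + W² + 2*W)
(5 + 16)*u(-1, 6) = (5 + 16)*(-20 + 6² + (-1)² + 2*(-1)) = 21*(-20 + 36 + 1 - 2) = 21*15 = 315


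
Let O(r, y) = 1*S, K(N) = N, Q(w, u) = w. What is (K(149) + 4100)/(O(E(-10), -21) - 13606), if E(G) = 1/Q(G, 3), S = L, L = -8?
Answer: -4249/13614 ≈ -0.31211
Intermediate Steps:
S = -8
E(G) = 1/G
O(r, y) = -8 (O(r, y) = 1*(-8) = -8)
(K(149) + 4100)/(O(E(-10), -21) - 13606) = (149 + 4100)/(-8 - 13606) = 4249/(-13614) = 4249*(-1/13614) = -4249/13614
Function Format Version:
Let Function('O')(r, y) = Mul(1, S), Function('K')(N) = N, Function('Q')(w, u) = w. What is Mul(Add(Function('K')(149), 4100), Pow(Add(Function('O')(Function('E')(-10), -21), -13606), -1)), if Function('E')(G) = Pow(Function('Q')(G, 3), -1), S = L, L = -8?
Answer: Rational(-4249, 13614) ≈ -0.31211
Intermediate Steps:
S = -8
Function('E')(G) = Pow(G, -1)
Function('O')(r, y) = -8 (Function('O')(r, y) = Mul(1, -8) = -8)
Mul(Add(Function('K')(149), 4100), Pow(Add(Function('O')(Function('E')(-10), -21), -13606), -1)) = Mul(Add(149, 4100), Pow(Add(-8, -13606), -1)) = Mul(4249, Pow(-13614, -1)) = Mul(4249, Rational(-1, 13614)) = Rational(-4249, 13614)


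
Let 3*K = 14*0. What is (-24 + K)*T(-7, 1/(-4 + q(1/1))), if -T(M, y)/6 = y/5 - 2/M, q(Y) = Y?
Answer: 1104/35 ≈ 31.543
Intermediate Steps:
K = 0 (K = (14*0)/3 = (⅓)*0 = 0)
T(M, y) = 12/M - 6*y/5 (T(M, y) = -6*(y/5 - 2/M) = -6*(-2/M + y/5) = 12/M - 6*y/5)
(-24 + K)*T(-7, 1/(-4 + q(1/1))) = (-24 + 0)*(12/(-7) - 6/(5*(-4 + 1/1))) = -24*(12*(-⅐) - 6/(5*(-4 + 1))) = -24*(-12/7 - 6/5/(-3)) = -24*(-12/7 - 6/5*(-⅓)) = -24*(-12/7 + ⅖) = -24*(-46/35) = 1104/35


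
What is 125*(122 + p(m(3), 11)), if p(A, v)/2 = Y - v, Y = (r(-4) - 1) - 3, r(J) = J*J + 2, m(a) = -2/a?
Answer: 16000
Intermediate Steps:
r(J) = 2 + J**2 (r(J) = J**2 + 2 = 2 + J**2)
Y = 14 (Y = ((2 + (-4)**2) - 1) - 3 = ((2 + 16) - 1) - 3 = (18 - 1) - 3 = 17 - 3 = 14)
p(A, v) = 28 - 2*v (p(A, v) = 2*(14 - v) = 28 - 2*v)
125*(122 + p(m(3), 11)) = 125*(122 + (28 - 2*11)) = 125*(122 + (28 - 22)) = 125*(122 + 6) = 125*128 = 16000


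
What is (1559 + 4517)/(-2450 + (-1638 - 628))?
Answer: -1519/1179 ≈ -1.2884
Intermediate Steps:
(1559 + 4517)/(-2450 + (-1638 - 628)) = 6076/(-2450 - 2266) = 6076/(-4716) = 6076*(-1/4716) = -1519/1179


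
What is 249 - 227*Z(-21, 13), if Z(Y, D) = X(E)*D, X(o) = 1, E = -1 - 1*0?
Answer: -2702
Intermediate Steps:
E = -1 (E = -1 + 0 = -1)
Z(Y, D) = D (Z(Y, D) = 1*D = D)
249 - 227*Z(-21, 13) = 249 - 227*13 = 249 - 2951 = -2702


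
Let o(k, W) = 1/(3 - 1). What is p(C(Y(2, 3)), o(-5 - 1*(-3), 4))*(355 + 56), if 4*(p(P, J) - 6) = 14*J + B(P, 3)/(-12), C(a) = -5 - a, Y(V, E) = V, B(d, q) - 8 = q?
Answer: 49457/16 ≈ 3091.1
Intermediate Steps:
B(d, q) = 8 + q
o(k, W) = ½ (o(k, W) = 1/2 = ½)
p(P, J) = 277/48 + 7*J/2 (p(P, J) = 6 + (14*J + (8 + 3)/(-12))/4 = 6 + (14*J + 11*(-1/12))/4 = 6 + (14*J - 11/12)/4 = 6 + (-11/12 + 14*J)/4 = 6 + (-11/48 + 7*J/2) = 277/48 + 7*J/2)
p(C(Y(2, 3)), o(-5 - 1*(-3), 4))*(355 + 56) = (277/48 + (7/2)*(½))*(355 + 56) = (277/48 + 7/4)*411 = (361/48)*411 = 49457/16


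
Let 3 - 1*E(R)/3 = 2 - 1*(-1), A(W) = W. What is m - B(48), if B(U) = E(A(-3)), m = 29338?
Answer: 29338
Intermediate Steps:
E(R) = 0 (E(R) = 9 - 3*(2 - 1*(-1)) = 9 - 3*(2 + 1) = 9 - 3*3 = 9 - 9 = 0)
B(U) = 0
m - B(48) = 29338 - 1*0 = 29338 + 0 = 29338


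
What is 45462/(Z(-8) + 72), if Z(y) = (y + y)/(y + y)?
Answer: 45462/73 ≈ 622.77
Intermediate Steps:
Z(y) = 1 (Z(y) = (2*y)/((2*y)) = (2*y)*(1/(2*y)) = 1)
45462/(Z(-8) + 72) = 45462/(1 + 72) = 45462/73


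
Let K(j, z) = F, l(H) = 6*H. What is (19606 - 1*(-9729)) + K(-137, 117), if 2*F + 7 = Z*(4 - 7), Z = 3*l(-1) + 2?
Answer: 58711/2 ≈ 29356.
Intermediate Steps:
Z = -16 (Z = 3*(6*(-1)) + 2 = 3*(-6) + 2 = -18 + 2 = -16)
F = 41/2 (F = -7/2 + (-16*(4 - 7))/2 = -7/2 + (-16*(-3))/2 = -7/2 + (½)*48 = -7/2 + 24 = 41/2 ≈ 20.500)
K(j, z) = 41/2
(19606 - 1*(-9729)) + K(-137, 117) = (19606 - 1*(-9729)) + 41/2 = (19606 + 9729) + 41/2 = 29335 + 41/2 = 58711/2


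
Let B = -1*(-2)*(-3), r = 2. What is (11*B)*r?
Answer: -132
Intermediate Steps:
B = -6 (B = 2*(-3) = -6)
(11*B)*r = (11*(-6))*2 = -66*2 = -132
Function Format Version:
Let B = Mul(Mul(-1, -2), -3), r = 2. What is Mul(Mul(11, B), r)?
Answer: -132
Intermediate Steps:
B = -6 (B = Mul(2, -3) = -6)
Mul(Mul(11, B), r) = Mul(Mul(11, -6), 2) = Mul(-66, 2) = -132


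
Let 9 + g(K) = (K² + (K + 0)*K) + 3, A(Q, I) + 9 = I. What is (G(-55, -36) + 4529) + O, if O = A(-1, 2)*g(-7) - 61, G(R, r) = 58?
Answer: 3882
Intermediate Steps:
A(Q, I) = -9 + I
g(K) = -6 + 2*K² (g(K) = -9 + ((K² + (K + 0)*K) + 3) = -9 + ((K² + K*K) + 3) = -9 + ((K² + K²) + 3) = -9 + (2*K² + 3) = -9 + (3 + 2*K²) = -6 + 2*K²)
O = -705 (O = (-9 + 2)*(-6 + 2*(-7)²) - 61 = -7*(-6 + 2*49) - 61 = -7*(-6 + 98) - 61 = -7*92 - 61 = -644 - 61 = -705)
(G(-55, -36) + 4529) + O = (58 + 4529) - 705 = 4587 - 705 = 3882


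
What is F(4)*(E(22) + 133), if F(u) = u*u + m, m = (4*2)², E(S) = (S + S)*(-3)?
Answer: 80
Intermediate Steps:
E(S) = -6*S (E(S) = (2*S)*(-3) = -6*S)
m = 64 (m = 8² = 64)
F(u) = 64 + u² (F(u) = u*u + 64 = u² + 64 = 64 + u²)
F(4)*(E(22) + 133) = (64 + 4²)*(-6*22 + 133) = (64 + 16)*(-132 + 133) = 80*1 = 80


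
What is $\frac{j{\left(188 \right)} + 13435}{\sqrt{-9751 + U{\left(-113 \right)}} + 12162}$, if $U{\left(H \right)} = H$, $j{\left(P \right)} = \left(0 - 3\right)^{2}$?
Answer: $\frac{13625494}{12327009} - \frac{6722 i \sqrt{274}}{12327009} \approx 1.1053 - 0.0090264 i$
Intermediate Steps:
$j{\left(P \right)} = 9$ ($j{\left(P \right)} = \left(-3\right)^{2} = 9$)
$\frac{j{\left(188 \right)} + 13435}{\sqrt{-9751 + U{\left(-113 \right)}} + 12162} = \frac{9 + 13435}{\sqrt{-9751 - 113} + 12162} = \frac{13444}{\sqrt{-9864} + 12162} = \frac{13444}{6 i \sqrt{274} + 12162} = \frac{13444}{12162 + 6 i \sqrt{274}}$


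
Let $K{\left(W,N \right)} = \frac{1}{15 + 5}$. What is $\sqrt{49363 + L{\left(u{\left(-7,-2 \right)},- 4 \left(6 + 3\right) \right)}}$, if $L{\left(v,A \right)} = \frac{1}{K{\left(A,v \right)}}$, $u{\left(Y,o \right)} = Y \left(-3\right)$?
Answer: $3 \sqrt{5487} \approx 222.22$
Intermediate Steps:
$u{\left(Y,o \right)} = - 3 Y$
$K{\left(W,N \right)} = \frac{1}{20}$
$L{\left(v,A \right)} = 20$ ($L{\left(v,A \right)} = \frac{1}{\frac{1}{20}} = 20$)
$\sqrt{49363 + L{\left(u{\left(-7,-2 \right)},- 4 \left(6 + 3\right) \right)}} = \sqrt{49363 + 20} = \sqrt{49383} = 3 \sqrt{5487}$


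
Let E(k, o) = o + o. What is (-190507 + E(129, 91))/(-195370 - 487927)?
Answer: 190325/683297 ≈ 0.27854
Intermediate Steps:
E(k, o) = 2*o
(-190507 + E(129, 91))/(-195370 - 487927) = (-190507 + 2*91)/(-195370 - 487927) = (-190507 + 182)/(-683297) = -190325*(-1/683297) = 190325/683297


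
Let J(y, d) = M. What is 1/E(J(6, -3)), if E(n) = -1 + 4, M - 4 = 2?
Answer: ⅓ ≈ 0.33333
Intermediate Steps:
M = 6 (M = 4 + 2 = 6)
J(y, d) = 6
E(n) = 3
1/E(J(6, -3)) = 1/3 = ⅓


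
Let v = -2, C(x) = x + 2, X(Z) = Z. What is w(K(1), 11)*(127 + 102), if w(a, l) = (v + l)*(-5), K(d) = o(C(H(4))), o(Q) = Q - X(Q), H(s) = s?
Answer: -10305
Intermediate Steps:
C(x) = 2 + x
o(Q) = 0 (o(Q) = Q - Q = 0)
K(d) = 0
w(a, l) = 10 - 5*l (w(a, l) = (-2 + l)*(-5) = 10 - 5*l)
w(K(1), 11)*(127 + 102) = (10 - 5*11)*(127 + 102) = (10 - 55)*229 = -45*229 = -10305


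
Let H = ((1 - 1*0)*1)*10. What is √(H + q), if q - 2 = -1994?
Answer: I*√1982 ≈ 44.52*I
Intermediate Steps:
q = -1992 (q = 2 - 1994 = -1992)
H = 10 (H = ((1 + 0)*1)*10 = (1*1)*10 = 1*10 = 10)
√(H + q) = √(10 - 1992) = √(-1982) = I*√1982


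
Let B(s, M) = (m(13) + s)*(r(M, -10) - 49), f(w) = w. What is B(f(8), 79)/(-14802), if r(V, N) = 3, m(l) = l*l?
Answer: 1357/2467 ≈ 0.55006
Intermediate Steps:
m(l) = l**2
B(s, M) = -7774 - 46*s (B(s, M) = (13**2 + s)*(3 - 49) = (169 + s)*(-46) = -7774 - 46*s)
B(f(8), 79)/(-14802) = (-7774 - 46*8)/(-14802) = (-7774 - 368)*(-1/14802) = -8142*(-1/14802) = 1357/2467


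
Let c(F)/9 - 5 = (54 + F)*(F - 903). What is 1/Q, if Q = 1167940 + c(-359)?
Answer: 1/4632175 ≈ 2.1588e-7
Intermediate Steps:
c(F) = 45 + 9*(-903 + F)*(54 + F) (c(F) = 45 + 9*((54 + F)*(F - 903)) = 45 + 9*((54 + F)*(-903 + F)) = 45 + 9*((-903 + F)*(54 + F)) = 45 + 9*(-903 + F)*(54 + F))
Q = 4632175 (Q = 1167940 + (-438813 - 7641*(-359) + 9*(-359)²) = 1167940 + (-438813 + 2743119 + 9*128881) = 1167940 + (-438813 + 2743119 + 1159929) = 1167940 + 3464235 = 4632175)
1/Q = 1/4632175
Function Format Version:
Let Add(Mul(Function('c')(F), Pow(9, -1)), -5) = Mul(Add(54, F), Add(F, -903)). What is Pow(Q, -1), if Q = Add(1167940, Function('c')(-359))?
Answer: Rational(1, 4632175) ≈ 2.1588e-7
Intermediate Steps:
Function('c')(F) = Add(45, Mul(9, Add(-903, F), Add(54, F))) (Function('c')(F) = Add(45, Mul(9, Mul(Add(54, F), Add(F, -903)))) = Add(45, Mul(9, Mul(Add(54, F), Add(-903, F)))) = Add(45, Mul(9, Mul(Add(-903, F), Add(54, F)))) = Add(45, Mul(9, Add(-903, F), Add(54, F))))
Q = 4632175 (Q = Add(1167940, Add(-438813, Mul(-7641, -359), Mul(9, Pow(-359, 2)))) = Add(1167940, Add(-438813, 2743119, Mul(9, 128881))) = Add(1167940, Add(-438813, 2743119, 1159929)) = Add(1167940, 3464235) = 4632175)
Pow(Q, -1) = Pow(4632175, -1) = Rational(1, 4632175)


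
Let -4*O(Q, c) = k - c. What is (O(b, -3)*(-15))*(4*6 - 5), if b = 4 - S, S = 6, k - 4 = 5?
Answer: 855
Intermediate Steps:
k = 9 (k = 4 + 5 = 9)
b = -2 (b = 4 - 1*6 = 4 - 6 = -2)
O(Q, c) = -9/4 + c/4 (O(Q, c) = -(9 - c)/4 = -9/4 + c/4)
(O(b, -3)*(-15))*(4*6 - 5) = ((-9/4 + (1/4)*(-3))*(-15))*(4*6 - 5) = ((-9/4 - 3/4)*(-15))*(24 - 5) = -3*(-15)*19 = 45*19 = 855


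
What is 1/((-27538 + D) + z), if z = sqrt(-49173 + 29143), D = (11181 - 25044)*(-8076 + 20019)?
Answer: -165593347/27421156570682439 - I*sqrt(20030)/27421156570682439 ≈ -6.0389e-9 - 5.1612e-15*I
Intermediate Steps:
D = -165565809 (D = -13863*11943 = -165565809)
z = I*sqrt(20030) (z = sqrt(-20030) = I*sqrt(20030) ≈ 141.53*I)
1/((-27538 + D) + z) = 1/((-27538 - 165565809) + I*sqrt(20030)) = 1/(-165593347 + I*sqrt(20030))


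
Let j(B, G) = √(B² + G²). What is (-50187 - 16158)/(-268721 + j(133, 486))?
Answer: 5942764915/24070240652 + 22115*√253885/24070240652 ≈ 0.24736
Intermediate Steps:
(-50187 - 16158)/(-268721 + j(133, 486)) = (-50187 - 16158)/(-268721 + √(133² + 486²)) = -66345/(-268721 + √(17689 + 236196)) = -66345/(-268721 + √253885)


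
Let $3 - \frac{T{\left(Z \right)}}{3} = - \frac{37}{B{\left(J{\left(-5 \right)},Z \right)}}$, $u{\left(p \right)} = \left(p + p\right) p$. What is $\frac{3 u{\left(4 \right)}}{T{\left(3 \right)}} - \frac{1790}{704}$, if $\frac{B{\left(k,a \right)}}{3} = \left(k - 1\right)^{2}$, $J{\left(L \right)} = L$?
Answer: $\frac{893417}{127072} \approx 7.0308$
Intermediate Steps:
$B{\left(k,a \right)} = 3 \left(-1 + k\right)^{2}$ ($B{\left(k,a \right)} = 3 \left(k - 1\right)^{2} = 3 \left(-1 + k\right)^{2}$)
$u{\left(p \right)} = 2 p^{2}$ ($u{\left(p \right)} = 2 p p = 2 p^{2}$)
$T{\left(Z \right)} = \frac{361}{36}$ ($T{\left(Z \right)} = 9 - 3 \left(- \frac{37}{3 \left(-1 - 5\right)^{2}}\right) = 9 - 3 \left(- \frac{37}{3 \left(-6\right)^{2}}\right) = 9 - 3 \left(- \frac{37}{3 \cdot 36}\right) = 9 - 3 \left(- \frac{37}{108}\right) = 9 - 3 \left(\left(-37\right) \frac{1}{108}\right) = 9 - - \frac{37}{36} = 9 + \frac{37}{36} = \frac{361}{36}$)
$\frac{3 u{\left(4 \right)}}{T{\left(3 \right)}} - \frac{1790}{704} = \frac{3 \cdot 2 \cdot 4^{2}}{\frac{361}{36}} - \frac{1790}{704} = 3 \cdot 2 \cdot 16 \cdot \frac{36}{361} - \frac{895}{352} = 3 \cdot 32 \cdot \frac{36}{361} - \frac{895}{352} = 96 \cdot \frac{36}{361} - \frac{895}{352} = \frac{3456}{361} - \frac{895}{352} = \frac{893417}{127072}$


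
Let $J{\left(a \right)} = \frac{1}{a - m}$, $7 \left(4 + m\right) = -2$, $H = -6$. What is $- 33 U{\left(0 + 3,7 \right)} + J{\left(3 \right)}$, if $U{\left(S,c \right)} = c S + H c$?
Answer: $\frac{35350}{51} \approx 693.14$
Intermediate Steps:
$m = - \frac{30}{7}$ ($m = -4 + \frac{1}{7} \left(-2\right) = -4 - \frac{2}{7} = - \frac{30}{7} \approx -4.2857$)
$U{\left(S,c \right)} = - 6 c + S c$ ($U{\left(S,c \right)} = c S - 6 c = S c - 6 c = - 6 c + S c$)
$J{\left(a \right)} = \frac{1}{\frac{30}{7} + a}$ ($J{\left(a \right)} = \frac{1}{a - - \frac{30}{7}} = \frac{1}{a + \frac{30}{7}} = \frac{1}{\frac{30}{7} + a}$)
$- 33 U{\left(0 + 3,7 \right)} + J{\left(3 \right)} = - 33 \cdot 7 \left(-6 + \left(0 + 3\right)\right) + \frac{7}{30 + 7 \cdot 3} = - 33 \cdot 7 \left(-6 + 3\right) + \frac{7}{30 + 21} = - 33 \cdot 7 \left(-3\right) + \frac{7}{51} = \left(-33\right) \left(-21\right) + 7 \cdot \frac{1}{51} = 693 + \frac{7}{51} = \frac{35350}{51}$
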